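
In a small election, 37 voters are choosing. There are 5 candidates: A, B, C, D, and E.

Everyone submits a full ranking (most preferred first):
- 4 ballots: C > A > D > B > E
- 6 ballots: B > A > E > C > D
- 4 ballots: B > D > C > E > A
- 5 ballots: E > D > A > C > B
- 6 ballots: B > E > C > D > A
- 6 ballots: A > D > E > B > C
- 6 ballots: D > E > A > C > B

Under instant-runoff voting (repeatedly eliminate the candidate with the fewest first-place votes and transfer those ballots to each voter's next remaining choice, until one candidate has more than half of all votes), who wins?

D

Round 1: A 6, B 16, C 4, D 6, E 5. C eliminated.
Round 2: A 10, B 16, D 6, E 5. E eliminated.
Round 3: A 10, B 16, D 11. A eliminated.
Round 4: B 16, D 21. D has a majority (≥19).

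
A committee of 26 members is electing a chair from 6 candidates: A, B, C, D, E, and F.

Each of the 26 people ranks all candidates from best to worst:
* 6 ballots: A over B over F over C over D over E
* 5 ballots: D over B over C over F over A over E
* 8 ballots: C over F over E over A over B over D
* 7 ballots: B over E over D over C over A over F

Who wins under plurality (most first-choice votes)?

First-place votes: A 6, B 7, C 8, D 5, E 0, F 0.

C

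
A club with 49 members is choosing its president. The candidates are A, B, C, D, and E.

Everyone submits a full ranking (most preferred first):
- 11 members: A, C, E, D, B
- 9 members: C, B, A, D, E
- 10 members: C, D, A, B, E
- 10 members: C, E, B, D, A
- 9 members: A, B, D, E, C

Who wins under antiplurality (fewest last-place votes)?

D

Last-place votes: A 10, B 11, C 9, D 0, E 19.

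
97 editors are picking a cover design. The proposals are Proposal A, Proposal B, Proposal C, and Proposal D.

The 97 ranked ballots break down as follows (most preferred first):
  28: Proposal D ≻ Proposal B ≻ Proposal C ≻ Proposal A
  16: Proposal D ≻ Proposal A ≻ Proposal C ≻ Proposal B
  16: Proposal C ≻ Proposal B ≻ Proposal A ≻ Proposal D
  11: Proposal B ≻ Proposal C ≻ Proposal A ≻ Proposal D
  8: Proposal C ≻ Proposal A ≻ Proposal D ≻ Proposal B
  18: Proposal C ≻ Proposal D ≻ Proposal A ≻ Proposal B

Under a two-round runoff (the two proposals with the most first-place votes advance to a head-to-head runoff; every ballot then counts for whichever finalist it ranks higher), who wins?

Round 1 first-place votes: Proposal A 0, Proposal B 11, Proposal C 42, Proposal D 44. Proposal D and Proposal C advance.
Runoff: Proposal D is ranked above Proposal C on 44 ballots, Proposal C above Proposal D on 53.

Proposal C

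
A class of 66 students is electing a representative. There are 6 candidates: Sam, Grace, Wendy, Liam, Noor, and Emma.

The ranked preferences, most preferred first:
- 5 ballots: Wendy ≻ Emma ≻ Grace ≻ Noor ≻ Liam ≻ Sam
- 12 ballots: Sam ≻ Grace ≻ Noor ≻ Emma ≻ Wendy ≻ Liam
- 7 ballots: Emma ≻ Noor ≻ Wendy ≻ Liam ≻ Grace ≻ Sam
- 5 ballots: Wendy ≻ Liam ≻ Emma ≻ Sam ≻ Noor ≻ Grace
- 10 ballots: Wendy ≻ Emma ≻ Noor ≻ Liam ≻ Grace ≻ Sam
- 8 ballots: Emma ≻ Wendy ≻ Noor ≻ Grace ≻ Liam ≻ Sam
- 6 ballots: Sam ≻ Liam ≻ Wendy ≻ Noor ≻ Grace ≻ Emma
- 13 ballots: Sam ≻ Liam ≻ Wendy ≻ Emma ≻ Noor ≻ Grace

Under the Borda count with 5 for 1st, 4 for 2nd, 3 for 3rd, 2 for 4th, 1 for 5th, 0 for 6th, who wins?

Sam: 5×0 + 12×5 + 7×0 + 5×2 + 10×0 + 8×0 + 6×5 + 13×5 = 165
Grace: 5×3 + 12×4 + 7×1 + 5×0 + 10×1 + 8×2 + 6×1 + 13×0 = 102
Wendy: 5×5 + 12×1 + 7×3 + 5×5 + 10×5 + 8×4 + 6×3 + 13×3 = 222
Liam: 5×1 + 12×0 + 7×2 + 5×4 + 10×2 + 8×1 + 6×4 + 13×4 = 143
Noor: 5×2 + 12×3 + 7×4 + 5×1 + 10×3 + 8×3 + 6×2 + 13×1 = 158
Emma: 5×4 + 12×2 + 7×5 + 5×3 + 10×4 + 8×5 + 6×0 + 13×2 = 200

Wendy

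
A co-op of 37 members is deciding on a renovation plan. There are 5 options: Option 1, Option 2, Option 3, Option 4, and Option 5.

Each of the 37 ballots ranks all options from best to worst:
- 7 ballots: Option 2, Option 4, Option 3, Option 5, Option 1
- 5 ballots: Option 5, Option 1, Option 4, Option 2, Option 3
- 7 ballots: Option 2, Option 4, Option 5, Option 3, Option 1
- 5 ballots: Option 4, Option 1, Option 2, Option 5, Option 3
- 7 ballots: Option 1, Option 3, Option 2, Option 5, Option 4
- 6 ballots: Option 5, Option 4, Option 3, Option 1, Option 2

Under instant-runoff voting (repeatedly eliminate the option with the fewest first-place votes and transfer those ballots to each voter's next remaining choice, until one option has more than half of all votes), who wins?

Round 1: Option 1 7, Option 2 14, Option 3 0, Option 4 5, Option 5 11. Option 3 eliminated.
Round 2: Option 1 7, Option 2 14, Option 4 5, Option 5 11. Option 4 eliminated.
Round 3: Option 1 12, Option 2 14, Option 5 11. Option 5 eliminated.
Round 4: Option 1 23, Option 2 14. Option 1 has a majority (≥19).

Option 1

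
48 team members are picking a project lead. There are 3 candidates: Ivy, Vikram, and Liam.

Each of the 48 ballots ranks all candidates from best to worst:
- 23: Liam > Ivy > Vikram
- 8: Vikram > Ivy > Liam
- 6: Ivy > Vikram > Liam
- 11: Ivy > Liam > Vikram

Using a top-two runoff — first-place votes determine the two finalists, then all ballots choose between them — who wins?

Ivy

Round 1 first-place votes: Ivy 17, Vikram 8, Liam 23. Liam and Ivy advance.
Runoff: Liam is ranked above Ivy on 23 ballots, Ivy above Liam on 25.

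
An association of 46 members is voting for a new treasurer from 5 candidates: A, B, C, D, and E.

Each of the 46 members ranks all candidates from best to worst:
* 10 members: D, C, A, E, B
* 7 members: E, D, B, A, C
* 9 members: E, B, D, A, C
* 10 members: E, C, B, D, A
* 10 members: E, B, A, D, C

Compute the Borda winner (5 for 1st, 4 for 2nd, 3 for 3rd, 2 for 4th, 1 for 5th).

E

A: 10×3 + 7×2 + 9×2 + 10×1 + 10×3 = 102
B: 10×1 + 7×3 + 9×4 + 10×3 + 10×4 = 137
C: 10×4 + 7×1 + 9×1 + 10×4 + 10×1 = 106
D: 10×5 + 7×4 + 9×3 + 10×2 + 10×2 = 145
E: 10×2 + 7×5 + 9×5 + 10×5 + 10×5 = 200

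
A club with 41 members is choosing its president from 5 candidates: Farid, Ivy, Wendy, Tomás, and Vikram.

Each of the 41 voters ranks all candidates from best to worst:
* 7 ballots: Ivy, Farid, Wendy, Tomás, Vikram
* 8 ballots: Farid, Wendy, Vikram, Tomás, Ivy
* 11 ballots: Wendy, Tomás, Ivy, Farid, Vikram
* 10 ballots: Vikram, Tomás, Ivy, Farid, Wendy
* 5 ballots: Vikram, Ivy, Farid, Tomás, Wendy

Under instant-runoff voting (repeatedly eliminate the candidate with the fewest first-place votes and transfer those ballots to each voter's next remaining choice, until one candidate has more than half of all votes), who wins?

Farid

Round 1: Farid 8, Ivy 7, Wendy 11, Tomás 0, Vikram 15. Tomás eliminated.
Round 2: Farid 8, Ivy 7, Wendy 11, Vikram 15. Ivy eliminated.
Round 3: Farid 15, Wendy 11, Vikram 15. Wendy eliminated.
Round 4: Farid 26, Vikram 15. Farid has a majority (≥21).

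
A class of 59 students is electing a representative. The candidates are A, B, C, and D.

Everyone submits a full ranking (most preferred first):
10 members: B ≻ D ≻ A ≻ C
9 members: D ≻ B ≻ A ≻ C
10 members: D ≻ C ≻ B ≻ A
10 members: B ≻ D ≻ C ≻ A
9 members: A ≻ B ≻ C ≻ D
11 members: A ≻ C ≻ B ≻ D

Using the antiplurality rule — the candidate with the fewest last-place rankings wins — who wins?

B

Last-place votes: A 20, B 0, C 19, D 20.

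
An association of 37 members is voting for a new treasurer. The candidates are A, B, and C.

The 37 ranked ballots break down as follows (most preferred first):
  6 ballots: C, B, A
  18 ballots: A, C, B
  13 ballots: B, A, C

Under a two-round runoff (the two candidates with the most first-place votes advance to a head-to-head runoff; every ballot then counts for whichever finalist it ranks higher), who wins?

Round 1 first-place votes: A 18, B 13, C 6. A and B advance.
Runoff: A is ranked above B on 18 ballots, B above A on 19.

B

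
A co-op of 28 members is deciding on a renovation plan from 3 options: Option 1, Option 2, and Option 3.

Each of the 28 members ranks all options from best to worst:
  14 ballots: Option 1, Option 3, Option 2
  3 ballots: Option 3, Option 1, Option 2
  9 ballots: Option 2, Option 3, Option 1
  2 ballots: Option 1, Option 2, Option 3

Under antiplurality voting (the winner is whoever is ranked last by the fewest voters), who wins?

Option 3

Last-place votes: Option 1 9, Option 2 17, Option 3 2.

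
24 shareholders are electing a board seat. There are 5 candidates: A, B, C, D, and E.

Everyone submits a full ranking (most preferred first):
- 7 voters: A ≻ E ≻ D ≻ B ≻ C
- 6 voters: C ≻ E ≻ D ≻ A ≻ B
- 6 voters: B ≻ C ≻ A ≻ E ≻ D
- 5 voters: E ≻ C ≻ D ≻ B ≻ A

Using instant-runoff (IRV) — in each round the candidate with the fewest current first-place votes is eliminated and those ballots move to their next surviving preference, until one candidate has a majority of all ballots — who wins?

Round 1: A 7, B 6, C 6, D 0, E 5. D eliminated.
Round 2: A 7, B 6, C 6, E 5. E eliminated.
Round 3: A 7, B 6, C 11. B eliminated.
Round 4: A 7, C 17. C has a majority (≥13).

C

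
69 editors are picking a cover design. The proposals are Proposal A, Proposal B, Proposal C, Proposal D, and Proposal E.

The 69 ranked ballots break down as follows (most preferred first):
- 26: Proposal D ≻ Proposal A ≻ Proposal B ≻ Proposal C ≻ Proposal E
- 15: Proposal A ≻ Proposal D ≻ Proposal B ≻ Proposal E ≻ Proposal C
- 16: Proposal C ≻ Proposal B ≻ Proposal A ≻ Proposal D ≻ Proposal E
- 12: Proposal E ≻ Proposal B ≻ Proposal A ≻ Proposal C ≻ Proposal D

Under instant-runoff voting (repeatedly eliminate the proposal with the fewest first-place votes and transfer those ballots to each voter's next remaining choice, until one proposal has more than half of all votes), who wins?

Proposal A

Round 1: Proposal A 15, Proposal B 0, Proposal C 16, Proposal D 26, Proposal E 12. Proposal B eliminated.
Round 2: Proposal A 15, Proposal C 16, Proposal D 26, Proposal E 12. Proposal E eliminated.
Round 3: Proposal A 27, Proposal C 16, Proposal D 26. Proposal C eliminated.
Round 4: Proposal A 43, Proposal D 26. Proposal A has a majority (≥35).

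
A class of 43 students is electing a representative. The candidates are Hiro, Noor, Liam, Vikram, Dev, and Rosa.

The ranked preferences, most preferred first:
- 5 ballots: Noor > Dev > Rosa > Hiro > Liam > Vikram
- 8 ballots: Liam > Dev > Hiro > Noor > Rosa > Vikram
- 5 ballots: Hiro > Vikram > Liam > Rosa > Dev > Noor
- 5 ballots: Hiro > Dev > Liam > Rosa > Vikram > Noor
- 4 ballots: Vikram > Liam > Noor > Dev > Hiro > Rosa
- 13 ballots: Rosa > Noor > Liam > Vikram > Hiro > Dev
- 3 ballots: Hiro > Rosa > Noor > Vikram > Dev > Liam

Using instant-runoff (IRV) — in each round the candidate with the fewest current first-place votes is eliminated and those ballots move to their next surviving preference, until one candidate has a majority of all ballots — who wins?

Round 1: Hiro 13, Noor 5, Liam 8, Vikram 4, Dev 0, Rosa 13. Dev eliminated.
Round 2: Hiro 13, Noor 5, Liam 8, Vikram 4, Rosa 13. Vikram eliminated.
Round 3: Hiro 13, Noor 5, Liam 12, Rosa 13. Noor eliminated.
Round 4: Hiro 13, Liam 12, Rosa 18. Liam eliminated.
Round 5: Hiro 25, Rosa 18. Hiro has a majority (≥22).

Hiro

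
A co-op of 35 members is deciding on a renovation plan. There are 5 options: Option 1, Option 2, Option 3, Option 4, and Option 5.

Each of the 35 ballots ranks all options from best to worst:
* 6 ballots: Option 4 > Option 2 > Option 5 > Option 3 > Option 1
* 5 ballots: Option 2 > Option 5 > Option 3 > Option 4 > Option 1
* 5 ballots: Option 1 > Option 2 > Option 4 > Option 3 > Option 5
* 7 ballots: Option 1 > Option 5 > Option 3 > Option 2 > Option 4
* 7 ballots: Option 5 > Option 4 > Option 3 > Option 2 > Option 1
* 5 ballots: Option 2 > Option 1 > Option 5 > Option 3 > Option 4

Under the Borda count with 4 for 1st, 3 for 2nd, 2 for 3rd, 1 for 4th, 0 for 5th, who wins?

Option 1: 6×0 + 5×0 + 5×4 + 7×4 + 7×0 + 5×3 = 63
Option 2: 6×3 + 5×4 + 5×3 + 7×1 + 7×1 + 5×4 = 87
Option 3: 6×1 + 5×2 + 5×1 + 7×2 + 7×2 + 5×1 = 54
Option 4: 6×4 + 5×1 + 5×2 + 7×0 + 7×3 + 5×0 = 60
Option 5: 6×2 + 5×3 + 5×0 + 7×3 + 7×4 + 5×2 = 86

Option 2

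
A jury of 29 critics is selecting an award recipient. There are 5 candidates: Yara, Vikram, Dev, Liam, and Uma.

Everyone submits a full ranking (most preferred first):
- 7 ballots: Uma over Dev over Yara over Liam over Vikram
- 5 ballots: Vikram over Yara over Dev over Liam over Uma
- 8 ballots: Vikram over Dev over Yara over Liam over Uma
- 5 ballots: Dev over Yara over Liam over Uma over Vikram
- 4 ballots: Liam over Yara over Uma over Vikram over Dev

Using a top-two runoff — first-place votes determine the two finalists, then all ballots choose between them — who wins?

Uma

Round 1 first-place votes: Yara 0, Vikram 13, Dev 5, Liam 4, Uma 7. Vikram and Uma advance.
Runoff: Vikram is ranked above Uma on 13 ballots, Uma above Vikram on 16.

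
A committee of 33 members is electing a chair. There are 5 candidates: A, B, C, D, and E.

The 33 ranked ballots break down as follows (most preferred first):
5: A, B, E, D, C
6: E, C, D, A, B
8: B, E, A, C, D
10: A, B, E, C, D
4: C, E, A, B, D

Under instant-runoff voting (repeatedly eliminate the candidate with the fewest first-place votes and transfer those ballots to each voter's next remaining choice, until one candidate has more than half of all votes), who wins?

E

Round 1: A 15, B 8, C 4, D 0, E 6. D eliminated.
Round 2: A 15, B 8, C 4, E 6. C eliminated.
Round 3: A 15, B 8, E 10. B eliminated.
Round 4: A 15, E 18. E has a majority (≥17).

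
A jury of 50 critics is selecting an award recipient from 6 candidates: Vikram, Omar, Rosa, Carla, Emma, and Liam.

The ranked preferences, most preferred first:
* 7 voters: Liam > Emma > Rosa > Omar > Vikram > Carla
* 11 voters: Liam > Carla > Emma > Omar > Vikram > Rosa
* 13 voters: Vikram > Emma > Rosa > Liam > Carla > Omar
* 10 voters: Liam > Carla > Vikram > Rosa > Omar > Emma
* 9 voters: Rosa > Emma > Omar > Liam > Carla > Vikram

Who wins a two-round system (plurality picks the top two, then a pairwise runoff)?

Round 1 first-place votes: Vikram 13, Omar 0, Rosa 9, Carla 0, Emma 0, Liam 28. Liam and Vikram advance.
Runoff: Liam is ranked above Vikram on 37 ballots, Vikram above Liam on 13.

Liam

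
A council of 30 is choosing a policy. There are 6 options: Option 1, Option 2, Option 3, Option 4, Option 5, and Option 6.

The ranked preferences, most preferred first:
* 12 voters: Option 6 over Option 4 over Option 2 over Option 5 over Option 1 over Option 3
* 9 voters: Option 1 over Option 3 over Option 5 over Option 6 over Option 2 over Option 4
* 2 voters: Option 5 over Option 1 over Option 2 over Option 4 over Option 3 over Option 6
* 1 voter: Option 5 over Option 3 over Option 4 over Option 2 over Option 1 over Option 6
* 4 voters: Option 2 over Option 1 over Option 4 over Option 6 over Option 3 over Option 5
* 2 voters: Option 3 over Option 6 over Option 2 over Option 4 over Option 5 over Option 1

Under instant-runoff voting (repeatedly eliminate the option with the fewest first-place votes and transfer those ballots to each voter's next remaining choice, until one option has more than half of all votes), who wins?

Round 1: Option 1 9, Option 2 4, Option 3 2, Option 4 0, Option 5 3, Option 6 12. Option 4 eliminated.
Round 2: Option 1 9, Option 2 4, Option 3 2, Option 5 3, Option 6 12. Option 3 eliminated.
Round 3: Option 1 9, Option 2 4, Option 5 3, Option 6 14. Option 5 eliminated.
Round 4: Option 1 11, Option 2 5, Option 6 14. Option 2 eliminated.
Round 5: Option 1 16, Option 6 14. Option 1 has a majority (≥16).

Option 1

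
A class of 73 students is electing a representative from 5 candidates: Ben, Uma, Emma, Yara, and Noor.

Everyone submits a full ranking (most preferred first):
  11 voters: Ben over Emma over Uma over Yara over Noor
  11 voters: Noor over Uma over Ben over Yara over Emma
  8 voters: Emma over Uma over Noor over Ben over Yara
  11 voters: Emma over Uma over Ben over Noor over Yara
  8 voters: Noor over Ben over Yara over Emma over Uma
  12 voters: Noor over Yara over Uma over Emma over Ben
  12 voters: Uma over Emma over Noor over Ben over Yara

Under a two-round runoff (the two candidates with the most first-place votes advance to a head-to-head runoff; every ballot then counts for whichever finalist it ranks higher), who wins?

Emma

Round 1 first-place votes: Ben 11, Uma 12, Emma 19, Yara 0, Noor 31. Noor and Emma advance.
Runoff: Noor is ranked above Emma on 31 ballots, Emma above Noor on 42.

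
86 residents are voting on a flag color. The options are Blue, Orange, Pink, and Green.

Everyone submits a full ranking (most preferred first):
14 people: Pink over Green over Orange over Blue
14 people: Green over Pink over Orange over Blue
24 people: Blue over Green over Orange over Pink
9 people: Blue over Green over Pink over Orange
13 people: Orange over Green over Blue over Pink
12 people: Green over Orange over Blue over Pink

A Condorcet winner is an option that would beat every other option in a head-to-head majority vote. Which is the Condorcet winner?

Green

Green vs Blue: 53–33
Green vs Orange: 73–13
Green vs Pink: 72–14
Green beats every other option.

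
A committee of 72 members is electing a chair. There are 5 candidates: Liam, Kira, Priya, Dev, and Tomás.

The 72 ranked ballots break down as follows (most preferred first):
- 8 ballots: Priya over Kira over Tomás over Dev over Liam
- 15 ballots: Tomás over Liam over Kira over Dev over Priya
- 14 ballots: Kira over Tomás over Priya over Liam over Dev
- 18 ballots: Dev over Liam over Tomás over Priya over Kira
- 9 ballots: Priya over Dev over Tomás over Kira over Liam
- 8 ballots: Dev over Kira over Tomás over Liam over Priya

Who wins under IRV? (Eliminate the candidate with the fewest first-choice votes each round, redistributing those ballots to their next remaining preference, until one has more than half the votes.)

Round 1: Liam 0, Kira 14, Priya 17, Dev 26, Tomás 15. Liam eliminated.
Round 2: Kira 14, Priya 17, Dev 26, Tomás 15. Kira eliminated.
Round 3: Priya 17, Dev 26, Tomás 29. Priya eliminated.
Round 4: Dev 35, Tomás 37. Tomás has a majority (≥37).

Tomás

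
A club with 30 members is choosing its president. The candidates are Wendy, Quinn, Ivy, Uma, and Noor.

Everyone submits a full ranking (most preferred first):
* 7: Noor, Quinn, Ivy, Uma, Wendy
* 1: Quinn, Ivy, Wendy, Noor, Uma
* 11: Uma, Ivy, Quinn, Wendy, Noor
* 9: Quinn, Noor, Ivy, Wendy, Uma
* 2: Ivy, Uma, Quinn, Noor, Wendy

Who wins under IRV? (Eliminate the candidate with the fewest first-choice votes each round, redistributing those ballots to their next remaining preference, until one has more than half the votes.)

Round 1: Wendy 0, Quinn 10, Ivy 2, Uma 11, Noor 7. Wendy eliminated.
Round 2: Quinn 10, Ivy 2, Uma 11, Noor 7. Ivy eliminated.
Round 3: Quinn 10, Uma 13, Noor 7. Noor eliminated.
Round 4: Quinn 17, Uma 13. Quinn has a majority (≥16).

Quinn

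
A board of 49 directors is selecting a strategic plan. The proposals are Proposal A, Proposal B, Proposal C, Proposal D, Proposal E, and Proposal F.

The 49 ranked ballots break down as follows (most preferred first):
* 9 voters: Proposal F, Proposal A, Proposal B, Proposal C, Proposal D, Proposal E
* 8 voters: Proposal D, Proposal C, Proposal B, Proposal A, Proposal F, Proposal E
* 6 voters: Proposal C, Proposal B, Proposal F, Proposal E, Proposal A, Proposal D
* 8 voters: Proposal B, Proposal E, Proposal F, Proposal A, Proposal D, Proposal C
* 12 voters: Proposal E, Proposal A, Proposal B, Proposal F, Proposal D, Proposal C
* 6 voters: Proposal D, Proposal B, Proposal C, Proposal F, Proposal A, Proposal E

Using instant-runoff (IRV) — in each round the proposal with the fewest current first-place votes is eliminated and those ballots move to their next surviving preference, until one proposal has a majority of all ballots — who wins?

Proposal B

Round 1: Proposal A 0, Proposal B 8, Proposal C 6, Proposal D 14, Proposal E 12, Proposal F 9. Proposal A eliminated.
Round 2: Proposal B 8, Proposal C 6, Proposal D 14, Proposal E 12, Proposal F 9. Proposal C eliminated.
Round 3: Proposal B 14, Proposal D 14, Proposal E 12, Proposal F 9. Proposal F eliminated.
Round 4: Proposal B 23, Proposal D 14, Proposal E 12. Proposal E eliminated.
Round 5: Proposal B 35, Proposal D 14. Proposal B has a majority (≥25).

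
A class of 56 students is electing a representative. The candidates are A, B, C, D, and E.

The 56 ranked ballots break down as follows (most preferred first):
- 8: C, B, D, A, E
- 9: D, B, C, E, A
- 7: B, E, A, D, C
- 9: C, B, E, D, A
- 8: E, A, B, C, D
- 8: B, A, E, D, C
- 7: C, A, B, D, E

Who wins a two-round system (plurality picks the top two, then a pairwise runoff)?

Round 1 first-place votes: A 0, B 15, C 24, D 9, E 8. C and B advance.
Runoff: C is ranked above B on 24 ballots, B above C on 32.

B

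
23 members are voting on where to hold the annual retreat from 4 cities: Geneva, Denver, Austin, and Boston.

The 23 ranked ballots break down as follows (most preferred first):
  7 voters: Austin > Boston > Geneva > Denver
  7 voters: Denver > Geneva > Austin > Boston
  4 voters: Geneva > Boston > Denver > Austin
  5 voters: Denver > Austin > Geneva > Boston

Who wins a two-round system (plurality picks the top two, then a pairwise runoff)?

Round 1 first-place votes: Geneva 4, Denver 12, Austin 7, Boston 0. Denver and Austin advance.
Runoff: Denver is ranked above Austin on 16 ballots, Austin above Denver on 7.

Denver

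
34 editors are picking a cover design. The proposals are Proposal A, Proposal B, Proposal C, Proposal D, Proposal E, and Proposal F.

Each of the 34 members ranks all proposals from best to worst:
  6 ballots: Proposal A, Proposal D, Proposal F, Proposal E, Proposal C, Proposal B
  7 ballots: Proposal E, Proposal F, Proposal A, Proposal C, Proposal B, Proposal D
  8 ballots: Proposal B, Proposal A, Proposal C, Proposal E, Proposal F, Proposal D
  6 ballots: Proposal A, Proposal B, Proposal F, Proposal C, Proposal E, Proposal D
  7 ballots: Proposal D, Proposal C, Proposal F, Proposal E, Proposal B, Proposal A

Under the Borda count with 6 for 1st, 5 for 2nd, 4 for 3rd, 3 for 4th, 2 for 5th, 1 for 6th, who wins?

Proposal A

Proposal A: 6×6 + 7×4 + 8×5 + 6×6 + 7×1 = 147
Proposal B: 6×1 + 7×2 + 8×6 + 6×5 + 7×2 = 112
Proposal C: 6×2 + 7×3 + 8×4 + 6×3 + 7×5 = 118
Proposal D: 6×5 + 7×1 + 8×1 + 6×1 + 7×6 = 93
Proposal E: 6×3 + 7×6 + 8×3 + 6×2 + 7×3 = 117
Proposal F: 6×4 + 7×5 + 8×2 + 6×4 + 7×4 = 127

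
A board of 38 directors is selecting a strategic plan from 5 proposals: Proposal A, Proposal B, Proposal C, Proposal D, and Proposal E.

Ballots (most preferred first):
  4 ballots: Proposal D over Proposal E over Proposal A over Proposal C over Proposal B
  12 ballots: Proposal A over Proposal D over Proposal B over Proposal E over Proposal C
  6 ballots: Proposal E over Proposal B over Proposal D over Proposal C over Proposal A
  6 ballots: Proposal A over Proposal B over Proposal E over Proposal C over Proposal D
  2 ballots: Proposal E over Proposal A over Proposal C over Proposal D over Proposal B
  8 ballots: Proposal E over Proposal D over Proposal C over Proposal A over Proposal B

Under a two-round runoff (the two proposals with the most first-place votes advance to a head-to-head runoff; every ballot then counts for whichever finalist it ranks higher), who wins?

Proposal E

Round 1 first-place votes: Proposal A 18, Proposal B 0, Proposal C 0, Proposal D 4, Proposal E 16. Proposal A and Proposal E advance.
Runoff: Proposal A is ranked above Proposal E on 18 ballots, Proposal E above Proposal A on 20.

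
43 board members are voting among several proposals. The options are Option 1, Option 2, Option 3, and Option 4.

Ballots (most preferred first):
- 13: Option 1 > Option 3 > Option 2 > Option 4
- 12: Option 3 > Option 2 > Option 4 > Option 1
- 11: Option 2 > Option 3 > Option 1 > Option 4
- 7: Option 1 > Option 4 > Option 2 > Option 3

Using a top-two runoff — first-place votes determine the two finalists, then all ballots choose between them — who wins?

Round 1 first-place votes: Option 1 20, Option 2 11, Option 3 12, Option 4 0. Option 1 and Option 3 advance.
Runoff: Option 1 is ranked above Option 3 on 20 ballots, Option 3 above Option 1 on 23.

Option 3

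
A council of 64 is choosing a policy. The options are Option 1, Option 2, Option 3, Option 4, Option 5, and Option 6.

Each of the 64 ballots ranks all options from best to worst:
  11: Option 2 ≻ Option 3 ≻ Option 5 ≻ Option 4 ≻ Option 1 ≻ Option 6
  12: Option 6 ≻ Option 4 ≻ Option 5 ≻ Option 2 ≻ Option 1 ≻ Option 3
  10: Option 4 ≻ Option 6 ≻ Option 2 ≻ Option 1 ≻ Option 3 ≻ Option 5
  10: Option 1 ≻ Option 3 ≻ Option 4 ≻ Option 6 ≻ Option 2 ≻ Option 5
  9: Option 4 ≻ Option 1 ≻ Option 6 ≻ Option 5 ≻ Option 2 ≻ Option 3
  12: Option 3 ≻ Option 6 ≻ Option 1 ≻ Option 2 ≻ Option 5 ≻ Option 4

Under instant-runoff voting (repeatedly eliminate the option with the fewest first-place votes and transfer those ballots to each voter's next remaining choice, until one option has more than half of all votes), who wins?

Round 1: Option 1 10, Option 2 11, Option 3 12, Option 4 19, Option 5 0, Option 6 12. Option 5 eliminated.
Round 2: Option 1 10, Option 2 11, Option 3 12, Option 4 19, Option 6 12. Option 1 eliminated.
Round 3: Option 2 11, Option 3 22, Option 4 19, Option 6 12. Option 2 eliminated.
Round 4: Option 3 33, Option 4 19, Option 6 12. Option 3 has a majority (≥33).

Option 3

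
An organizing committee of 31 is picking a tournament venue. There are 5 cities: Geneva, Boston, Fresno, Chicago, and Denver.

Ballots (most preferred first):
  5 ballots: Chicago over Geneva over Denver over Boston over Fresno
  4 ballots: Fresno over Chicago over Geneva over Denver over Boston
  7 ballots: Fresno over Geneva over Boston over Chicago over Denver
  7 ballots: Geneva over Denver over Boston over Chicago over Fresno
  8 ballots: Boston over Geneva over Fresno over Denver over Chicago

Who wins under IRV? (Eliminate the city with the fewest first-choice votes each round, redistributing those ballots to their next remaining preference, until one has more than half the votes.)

Round 1: Geneva 7, Boston 8, Fresno 11, Chicago 5, Denver 0. Denver eliminated.
Round 2: Geneva 7, Boston 8, Fresno 11, Chicago 5. Chicago eliminated.
Round 3: Geneva 12, Boston 8, Fresno 11. Boston eliminated.
Round 4: Geneva 20, Fresno 11. Geneva has a majority (≥16).

Geneva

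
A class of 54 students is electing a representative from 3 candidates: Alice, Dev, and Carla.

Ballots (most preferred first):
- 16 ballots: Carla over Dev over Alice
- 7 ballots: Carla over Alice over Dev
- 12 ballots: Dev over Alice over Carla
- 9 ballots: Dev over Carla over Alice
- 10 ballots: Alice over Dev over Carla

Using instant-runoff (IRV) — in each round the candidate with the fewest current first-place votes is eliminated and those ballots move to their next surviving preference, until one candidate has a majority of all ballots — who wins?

Round 1: Alice 10, Dev 21, Carla 23. Alice eliminated.
Round 2: Dev 31, Carla 23. Dev has a majority (≥28).

Dev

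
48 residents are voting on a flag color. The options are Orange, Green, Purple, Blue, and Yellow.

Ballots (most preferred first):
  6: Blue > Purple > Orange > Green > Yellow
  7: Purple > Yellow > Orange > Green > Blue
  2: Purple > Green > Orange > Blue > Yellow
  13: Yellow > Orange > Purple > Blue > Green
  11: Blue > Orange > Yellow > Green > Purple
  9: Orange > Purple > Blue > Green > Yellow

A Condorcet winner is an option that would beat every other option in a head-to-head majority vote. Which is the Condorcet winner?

Orange vs Green: 46–2
Orange vs Purple: 33–15
Orange vs Blue: 31–17
Orange vs Yellow: 28–20
Orange beats every other option.

Orange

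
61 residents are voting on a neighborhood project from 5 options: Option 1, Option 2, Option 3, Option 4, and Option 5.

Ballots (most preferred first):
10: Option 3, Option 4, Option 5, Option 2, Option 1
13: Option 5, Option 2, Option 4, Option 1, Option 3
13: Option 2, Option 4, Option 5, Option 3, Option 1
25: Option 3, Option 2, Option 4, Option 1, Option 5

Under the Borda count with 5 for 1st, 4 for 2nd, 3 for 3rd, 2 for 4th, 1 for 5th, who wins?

Option 1: 10×1 + 13×2 + 13×1 + 25×2 = 99
Option 2: 10×2 + 13×4 + 13×5 + 25×4 = 237
Option 3: 10×5 + 13×1 + 13×2 + 25×5 = 214
Option 4: 10×4 + 13×3 + 13×4 + 25×3 = 206
Option 5: 10×3 + 13×5 + 13×3 + 25×1 = 159

Option 2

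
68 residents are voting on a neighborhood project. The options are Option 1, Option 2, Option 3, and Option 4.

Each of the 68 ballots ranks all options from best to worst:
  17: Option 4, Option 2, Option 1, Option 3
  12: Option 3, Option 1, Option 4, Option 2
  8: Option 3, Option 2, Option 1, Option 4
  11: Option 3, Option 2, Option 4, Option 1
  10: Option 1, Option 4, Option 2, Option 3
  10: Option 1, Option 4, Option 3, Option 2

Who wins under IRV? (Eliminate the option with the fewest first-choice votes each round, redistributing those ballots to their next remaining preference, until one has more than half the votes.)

Option 1

Round 1: Option 1 20, Option 2 0, Option 3 31, Option 4 17. Option 2 eliminated.
Round 2: Option 1 20, Option 3 31, Option 4 17. Option 4 eliminated.
Round 3: Option 1 37, Option 3 31. Option 1 has a majority (≥35).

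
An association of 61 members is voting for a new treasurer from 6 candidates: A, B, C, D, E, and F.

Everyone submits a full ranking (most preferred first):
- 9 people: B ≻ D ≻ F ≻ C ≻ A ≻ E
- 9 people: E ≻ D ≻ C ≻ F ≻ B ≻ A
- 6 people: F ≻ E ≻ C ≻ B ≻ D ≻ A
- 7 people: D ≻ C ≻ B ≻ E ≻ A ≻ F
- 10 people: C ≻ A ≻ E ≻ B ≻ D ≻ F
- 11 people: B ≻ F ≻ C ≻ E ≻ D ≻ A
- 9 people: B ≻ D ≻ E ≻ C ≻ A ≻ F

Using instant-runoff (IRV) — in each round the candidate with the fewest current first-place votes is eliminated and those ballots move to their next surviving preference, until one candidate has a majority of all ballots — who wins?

C

Round 1: A 0, B 29, C 10, D 7, E 9, F 6. A eliminated.
Round 2: B 29, C 10, D 7, E 9, F 6. F eliminated.
Round 3: B 29, C 10, D 7, E 15. D eliminated.
Round 4: B 29, C 17, E 15. E eliminated.
Round 5: B 29, C 32. C has a majority (≥31).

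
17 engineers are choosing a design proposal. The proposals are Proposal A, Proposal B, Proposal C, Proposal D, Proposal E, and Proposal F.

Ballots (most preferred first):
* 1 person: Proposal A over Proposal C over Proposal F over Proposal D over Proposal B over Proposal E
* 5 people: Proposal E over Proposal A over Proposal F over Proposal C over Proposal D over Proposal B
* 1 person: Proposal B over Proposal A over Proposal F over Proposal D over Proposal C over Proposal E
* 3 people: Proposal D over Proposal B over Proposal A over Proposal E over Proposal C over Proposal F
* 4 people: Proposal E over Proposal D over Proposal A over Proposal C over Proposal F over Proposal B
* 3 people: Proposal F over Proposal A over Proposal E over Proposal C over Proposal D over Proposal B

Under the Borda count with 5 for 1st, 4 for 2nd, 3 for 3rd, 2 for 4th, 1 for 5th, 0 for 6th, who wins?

Proposal A

Proposal A: 1×5 + 5×4 + 1×4 + 3×3 + 4×3 + 3×4 = 62
Proposal B: 1×1 + 5×0 + 1×5 + 3×4 + 4×0 + 3×0 = 18
Proposal C: 1×4 + 5×2 + 1×1 + 3×1 + 4×2 + 3×2 = 32
Proposal D: 1×2 + 5×1 + 1×2 + 3×5 + 4×4 + 3×1 = 43
Proposal E: 1×0 + 5×5 + 1×0 + 3×2 + 4×5 + 3×3 = 60
Proposal F: 1×3 + 5×3 + 1×3 + 3×0 + 4×1 + 3×5 = 40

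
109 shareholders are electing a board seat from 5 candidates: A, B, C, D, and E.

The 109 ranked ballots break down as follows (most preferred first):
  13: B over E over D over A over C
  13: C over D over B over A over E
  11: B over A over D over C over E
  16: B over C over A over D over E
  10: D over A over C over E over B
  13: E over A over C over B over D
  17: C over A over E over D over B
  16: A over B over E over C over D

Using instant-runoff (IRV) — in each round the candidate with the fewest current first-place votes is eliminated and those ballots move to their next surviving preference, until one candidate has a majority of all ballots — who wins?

A

Round 1: A 16, B 40, C 30, D 10, E 13. D eliminated.
Round 2: A 26, B 40, C 30, E 13. E eliminated.
Round 3: A 39, B 40, C 30. C eliminated.
Round 4: A 56, B 53. A has a majority (≥55).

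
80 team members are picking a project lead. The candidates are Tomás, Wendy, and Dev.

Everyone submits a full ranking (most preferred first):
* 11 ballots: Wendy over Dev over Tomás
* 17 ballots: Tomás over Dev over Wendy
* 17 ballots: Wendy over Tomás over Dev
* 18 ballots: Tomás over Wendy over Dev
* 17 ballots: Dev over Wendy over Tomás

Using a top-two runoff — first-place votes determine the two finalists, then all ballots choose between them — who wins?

Wendy

Round 1 first-place votes: Tomás 35, Wendy 28, Dev 17. Tomás and Wendy advance.
Runoff: Tomás is ranked above Wendy on 35 ballots, Wendy above Tomás on 45.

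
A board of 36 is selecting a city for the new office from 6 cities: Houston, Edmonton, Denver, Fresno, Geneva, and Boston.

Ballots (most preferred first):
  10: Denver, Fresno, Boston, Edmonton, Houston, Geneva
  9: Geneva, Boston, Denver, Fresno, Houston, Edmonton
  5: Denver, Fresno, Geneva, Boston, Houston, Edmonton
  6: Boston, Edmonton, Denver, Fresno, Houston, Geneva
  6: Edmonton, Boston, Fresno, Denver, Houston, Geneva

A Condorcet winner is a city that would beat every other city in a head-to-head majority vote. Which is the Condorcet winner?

Boston vs Houston: 36–0
Boston vs Edmonton: 30–6
Boston vs Denver: 21–15
Boston vs Fresno: 21–15
Boston vs Geneva: 22–14
Boston beats every other city.

Boston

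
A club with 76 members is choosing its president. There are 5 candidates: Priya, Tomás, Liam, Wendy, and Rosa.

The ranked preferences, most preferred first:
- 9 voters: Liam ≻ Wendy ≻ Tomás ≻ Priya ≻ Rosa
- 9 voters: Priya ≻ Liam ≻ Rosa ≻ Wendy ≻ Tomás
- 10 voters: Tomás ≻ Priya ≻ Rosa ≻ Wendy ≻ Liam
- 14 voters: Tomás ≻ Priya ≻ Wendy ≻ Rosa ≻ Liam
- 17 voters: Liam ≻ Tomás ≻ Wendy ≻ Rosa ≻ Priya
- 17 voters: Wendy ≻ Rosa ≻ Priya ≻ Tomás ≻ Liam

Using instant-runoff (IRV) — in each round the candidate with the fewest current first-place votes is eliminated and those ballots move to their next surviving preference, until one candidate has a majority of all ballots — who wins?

Round 1: Priya 9, Tomás 24, Liam 26, Wendy 17, Rosa 0. Rosa eliminated.
Round 2: Priya 9, Tomás 24, Liam 26, Wendy 17. Priya eliminated.
Round 3: Tomás 24, Liam 35, Wendy 17. Wendy eliminated.
Round 4: Tomás 41, Liam 35. Tomás has a majority (≥39).

Tomás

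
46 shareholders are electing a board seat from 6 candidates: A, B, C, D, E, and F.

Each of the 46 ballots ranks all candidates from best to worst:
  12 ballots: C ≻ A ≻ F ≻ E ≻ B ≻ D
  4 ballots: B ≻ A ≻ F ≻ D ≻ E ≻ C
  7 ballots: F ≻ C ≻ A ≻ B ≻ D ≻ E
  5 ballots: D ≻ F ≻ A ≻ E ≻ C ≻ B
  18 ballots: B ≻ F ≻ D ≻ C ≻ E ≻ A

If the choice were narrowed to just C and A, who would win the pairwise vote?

C

C is ranked above A on 37 ballots; A above C on 9.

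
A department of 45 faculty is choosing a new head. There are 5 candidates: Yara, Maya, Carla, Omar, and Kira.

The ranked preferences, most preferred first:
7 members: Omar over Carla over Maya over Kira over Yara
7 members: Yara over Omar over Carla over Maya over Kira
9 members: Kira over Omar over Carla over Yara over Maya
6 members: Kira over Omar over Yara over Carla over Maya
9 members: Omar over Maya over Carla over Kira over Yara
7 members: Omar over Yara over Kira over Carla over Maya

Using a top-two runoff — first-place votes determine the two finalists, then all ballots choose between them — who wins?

Round 1 first-place votes: Yara 7, Maya 0, Carla 0, Omar 23, Kira 15. Omar and Kira advance.
Runoff: Omar is ranked above Kira on 30 ballots, Kira above Omar on 15.

Omar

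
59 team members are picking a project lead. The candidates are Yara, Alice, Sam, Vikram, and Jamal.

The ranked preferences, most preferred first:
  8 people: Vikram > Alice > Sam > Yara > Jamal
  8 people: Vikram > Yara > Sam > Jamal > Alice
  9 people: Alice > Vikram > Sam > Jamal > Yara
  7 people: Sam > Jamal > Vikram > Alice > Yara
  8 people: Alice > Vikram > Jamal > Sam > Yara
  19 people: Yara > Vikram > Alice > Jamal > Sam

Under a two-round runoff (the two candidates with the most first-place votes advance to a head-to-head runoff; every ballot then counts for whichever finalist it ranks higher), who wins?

Round 1 first-place votes: Yara 19, Alice 17, Sam 7, Vikram 16, Jamal 0. Yara and Alice advance.
Runoff: Yara is ranked above Alice on 27 ballots, Alice above Yara on 32.

Alice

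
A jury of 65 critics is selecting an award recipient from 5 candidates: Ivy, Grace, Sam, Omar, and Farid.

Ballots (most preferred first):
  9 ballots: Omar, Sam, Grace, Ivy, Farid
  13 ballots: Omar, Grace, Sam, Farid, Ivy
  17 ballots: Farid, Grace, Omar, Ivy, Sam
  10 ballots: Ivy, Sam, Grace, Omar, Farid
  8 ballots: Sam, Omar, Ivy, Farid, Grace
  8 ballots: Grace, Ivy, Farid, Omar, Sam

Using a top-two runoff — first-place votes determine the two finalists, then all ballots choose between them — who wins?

Omar

Round 1 first-place votes: Ivy 10, Grace 8, Sam 8, Omar 22, Farid 17. Omar and Farid advance.
Runoff: Omar is ranked above Farid on 40 ballots, Farid above Omar on 25.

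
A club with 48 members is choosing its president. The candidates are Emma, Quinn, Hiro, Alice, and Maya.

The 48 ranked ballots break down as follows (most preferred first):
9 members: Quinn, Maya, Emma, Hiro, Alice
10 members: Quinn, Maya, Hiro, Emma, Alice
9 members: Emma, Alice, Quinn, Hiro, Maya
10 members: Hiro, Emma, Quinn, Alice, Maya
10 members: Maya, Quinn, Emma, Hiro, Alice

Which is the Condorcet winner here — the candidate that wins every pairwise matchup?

Quinn

Quinn vs Emma: 29–19
Quinn vs Hiro: 38–10
Quinn vs Alice: 39–9
Quinn vs Maya: 38–10
Quinn beats every other candidate.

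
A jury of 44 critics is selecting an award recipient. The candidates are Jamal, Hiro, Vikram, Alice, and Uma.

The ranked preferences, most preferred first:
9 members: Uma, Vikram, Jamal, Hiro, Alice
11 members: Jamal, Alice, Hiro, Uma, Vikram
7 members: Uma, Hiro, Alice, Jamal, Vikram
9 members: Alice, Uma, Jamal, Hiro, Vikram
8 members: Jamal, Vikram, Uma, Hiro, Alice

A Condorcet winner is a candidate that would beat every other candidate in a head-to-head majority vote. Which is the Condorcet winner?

Uma

Uma vs Jamal: 25–19
Uma vs Hiro: 33–11
Uma vs Vikram: 36–8
Uma vs Alice: 24–20
Uma beats every other candidate.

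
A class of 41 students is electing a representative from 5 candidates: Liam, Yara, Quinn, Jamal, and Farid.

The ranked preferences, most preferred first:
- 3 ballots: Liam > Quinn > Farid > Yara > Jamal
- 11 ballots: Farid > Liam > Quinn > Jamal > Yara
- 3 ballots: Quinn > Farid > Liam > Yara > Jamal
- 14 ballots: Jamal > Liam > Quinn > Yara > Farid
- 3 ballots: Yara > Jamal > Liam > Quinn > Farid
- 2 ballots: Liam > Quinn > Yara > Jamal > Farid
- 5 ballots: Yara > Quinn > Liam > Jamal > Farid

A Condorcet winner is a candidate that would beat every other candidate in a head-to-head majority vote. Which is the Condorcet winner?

Liam

Liam vs Yara: 33–8
Liam vs Quinn: 33–8
Liam vs Jamal: 24–17
Liam vs Farid: 27–14
Liam beats every other candidate.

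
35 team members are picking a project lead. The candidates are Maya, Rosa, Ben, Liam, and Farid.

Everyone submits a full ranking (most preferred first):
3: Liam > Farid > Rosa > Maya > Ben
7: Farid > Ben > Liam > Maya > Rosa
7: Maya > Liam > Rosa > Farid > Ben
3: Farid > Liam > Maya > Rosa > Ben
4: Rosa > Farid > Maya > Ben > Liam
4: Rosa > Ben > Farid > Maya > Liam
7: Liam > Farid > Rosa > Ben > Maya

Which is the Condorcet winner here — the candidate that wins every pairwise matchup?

Farid vs Maya: 28–7
Farid vs Rosa: 20–15
Farid vs Ben: 31–4
Farid vs Liam: 18–17
Farid beats every other candidate.

Farid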